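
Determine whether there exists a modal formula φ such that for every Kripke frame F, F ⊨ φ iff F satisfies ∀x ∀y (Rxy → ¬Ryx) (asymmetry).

Modal frame validity is preserved under surjective bounded morphisms.
The 4-cycle (worlds w0,w1,w2,w3 with w0→w1→w2→w3→w0) is asymmetric. Mapping every world to a single reflexive point • is a surjective bounded morphism, and the reflexive point is not asymmetric (R•• but asymmetry requires ¬R••).
So the class is not modally definable.

Not definable by any modal formula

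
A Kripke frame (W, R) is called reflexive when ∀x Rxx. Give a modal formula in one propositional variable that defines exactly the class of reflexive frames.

□s → s

This is reflexivity; the standard corresponding axiom is T: □s → s.
Suppose □s→s is valid. At any x set V(s)={w : Rxw}. Then □s holds at x, so s holds at x, i.e. Rxx.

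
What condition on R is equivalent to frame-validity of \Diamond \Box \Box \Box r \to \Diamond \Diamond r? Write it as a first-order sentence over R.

\forall x \forall y (xRy \to \exists w (y R^3 w \wedge x R^2 w))

This is a Sahlqvist (Geach-type) schema ◇^1□^3r → □^0◇^2r.
First-order correspondent: \forall x \forall y (xRy \to \exists w (y R^3 w \wedge x R^2 w)).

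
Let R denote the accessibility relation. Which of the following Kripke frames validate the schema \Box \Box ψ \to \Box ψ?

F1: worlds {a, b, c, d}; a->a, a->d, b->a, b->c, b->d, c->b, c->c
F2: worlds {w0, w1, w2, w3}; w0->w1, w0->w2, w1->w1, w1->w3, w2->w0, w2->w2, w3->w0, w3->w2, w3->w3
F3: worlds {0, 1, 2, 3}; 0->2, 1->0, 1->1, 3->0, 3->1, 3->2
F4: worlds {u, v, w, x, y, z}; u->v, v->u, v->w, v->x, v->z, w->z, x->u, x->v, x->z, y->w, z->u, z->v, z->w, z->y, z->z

F1, F2

Frame correspondent (Sahlqvist): \forall x \forall y (Rxy \to \exists z (Rxz \wedge Rzy)) — i.e. density.
F1: satisfies the condition.
F2: satisfies the condition.
F3: fails — R02 but no z with R0z and Rz2.
F4: fails — Ruv but no t with Rut and Rtv.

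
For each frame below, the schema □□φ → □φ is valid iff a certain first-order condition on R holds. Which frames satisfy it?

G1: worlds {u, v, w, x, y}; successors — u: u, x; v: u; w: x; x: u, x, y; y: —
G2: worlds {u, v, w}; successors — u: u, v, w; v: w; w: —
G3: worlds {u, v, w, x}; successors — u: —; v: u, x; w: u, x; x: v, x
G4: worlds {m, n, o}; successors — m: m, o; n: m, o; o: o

G1, G4

Frame correspondent (Sahlqvist): ∀x ∀y (Rxy → ∃z (Rxz ∧ Rzy)) — i.e. density.
G1: condition met.
G2: fails — Rvw but no z with Rvz and Rzw.
G3: fails — Rwu but no z with Rwz and Rzu.
G4: condition met.
Valid on: G1, G4.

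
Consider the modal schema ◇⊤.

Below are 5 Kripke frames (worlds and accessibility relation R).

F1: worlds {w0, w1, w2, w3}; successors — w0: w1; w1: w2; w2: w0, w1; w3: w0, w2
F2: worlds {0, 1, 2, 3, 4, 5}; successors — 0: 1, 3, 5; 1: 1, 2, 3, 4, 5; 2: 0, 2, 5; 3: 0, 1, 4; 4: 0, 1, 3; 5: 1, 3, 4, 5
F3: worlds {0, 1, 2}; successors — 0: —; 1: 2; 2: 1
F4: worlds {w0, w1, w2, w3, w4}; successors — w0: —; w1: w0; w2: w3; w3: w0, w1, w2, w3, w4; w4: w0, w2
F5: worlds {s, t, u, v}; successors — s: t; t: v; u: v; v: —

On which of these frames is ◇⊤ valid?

The schema corresponds to seriality: ∀x ∃y Rxy.
F1: satisfies the condition.
F2: satisfies the condition.
F3: fails — world 0 has no successor.
F4: fails — world w0 has no successor.
F5: fails — world v has no successor.
Valid on: F1, F2.

F1, F2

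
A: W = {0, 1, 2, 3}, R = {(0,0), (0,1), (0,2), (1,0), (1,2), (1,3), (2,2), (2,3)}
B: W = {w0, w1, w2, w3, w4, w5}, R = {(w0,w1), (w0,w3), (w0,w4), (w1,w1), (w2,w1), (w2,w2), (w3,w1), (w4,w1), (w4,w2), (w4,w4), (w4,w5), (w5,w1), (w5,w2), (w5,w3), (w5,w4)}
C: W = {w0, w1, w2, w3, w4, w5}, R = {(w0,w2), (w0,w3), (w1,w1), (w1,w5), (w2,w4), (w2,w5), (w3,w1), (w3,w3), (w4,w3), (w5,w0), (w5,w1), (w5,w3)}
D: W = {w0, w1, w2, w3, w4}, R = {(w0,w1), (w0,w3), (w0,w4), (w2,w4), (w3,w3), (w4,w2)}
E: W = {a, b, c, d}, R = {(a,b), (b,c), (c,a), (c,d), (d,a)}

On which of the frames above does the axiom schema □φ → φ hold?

This is the axiom for reflexivity; its first-order frame correspondent is ∀x Rxx.
A: fails — world 1 does not see itself.
B: fails — world w0 does not see itself.
C: fails — world w0 does not see itself.
D: fails — world w0 does not see itself.
E: fails — world a does not see itself.
Valid on no frame.

none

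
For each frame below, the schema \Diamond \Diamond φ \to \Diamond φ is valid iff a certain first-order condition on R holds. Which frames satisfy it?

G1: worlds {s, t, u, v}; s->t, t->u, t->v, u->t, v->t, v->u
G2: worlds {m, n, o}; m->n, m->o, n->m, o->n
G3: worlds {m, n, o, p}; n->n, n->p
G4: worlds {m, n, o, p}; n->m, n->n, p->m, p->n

G3, G4

The schema corresponds to transitivity: \forall x \forall y \forall z (Rxy \wedge Ryz \to Rxz).
G1: fails — Rtv and Rvt but not Rtt.
G2: fails — Rnm and Rmo but not Rno.
G3: ✓.
G4: ✓.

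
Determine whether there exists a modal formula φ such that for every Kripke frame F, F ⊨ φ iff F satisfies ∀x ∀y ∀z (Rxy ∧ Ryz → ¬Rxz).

No — not modally definable

Modal frame validity is preserved under surjective bounded morphisms.
The 3-cycle (worlds w0,w1,w2 with w0→w1→w2→w0) is intransitive. Mapping every world to a single reflexive point • is a surjective bounded morphism; the reflexive point is not intransitive (R••∧R•• but R••).
So the class is not modally definable.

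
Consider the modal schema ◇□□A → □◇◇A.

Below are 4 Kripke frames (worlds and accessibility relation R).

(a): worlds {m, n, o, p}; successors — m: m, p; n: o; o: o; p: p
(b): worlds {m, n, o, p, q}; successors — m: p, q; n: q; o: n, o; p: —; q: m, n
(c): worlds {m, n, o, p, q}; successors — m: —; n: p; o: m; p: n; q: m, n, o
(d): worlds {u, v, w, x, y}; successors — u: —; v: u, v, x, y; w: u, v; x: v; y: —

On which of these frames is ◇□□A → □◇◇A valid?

This is the axiom for a generalized confluence (Geach) condition; its first-order frame correspondent is ∀x ∀y ∀z ((xRy ∧ xRz) → ∃w (yR²w ∧ zR²w)).
(a): condition met.
(b): fails — mRp, mRp but no w with pR²w and pR²w.
(c): fails — oRm, oRm but no w with mR²w and mR²w.
(d): fails — vRu, vRu but no t with uR²t and uR²t.

(a)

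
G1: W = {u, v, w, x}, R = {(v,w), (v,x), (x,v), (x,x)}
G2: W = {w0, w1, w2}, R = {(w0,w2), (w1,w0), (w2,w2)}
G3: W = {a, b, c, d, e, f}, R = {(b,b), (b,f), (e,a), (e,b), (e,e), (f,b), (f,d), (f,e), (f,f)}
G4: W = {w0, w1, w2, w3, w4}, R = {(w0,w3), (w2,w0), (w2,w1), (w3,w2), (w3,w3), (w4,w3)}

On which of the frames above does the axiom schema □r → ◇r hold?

This is the axiom for seriality; its first-order frame correspondent is ∀x ∃y Rxy.
G1: fails — world u has no successor.
G2: holds.
G3: fails — world a has no successor.
G4: fails — world w1 has no successor.

G2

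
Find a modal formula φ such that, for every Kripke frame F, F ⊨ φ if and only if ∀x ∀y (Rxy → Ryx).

s → □◇s

A defining formula is s → □◇s (the B axiom).
Suppose s→□◇s is valid. Take Rxy and set V(s)={x}. Then s at x, so □◇s at x, so ◇s at y, so some z with Ryz has s; z=x, i.e. Ryx.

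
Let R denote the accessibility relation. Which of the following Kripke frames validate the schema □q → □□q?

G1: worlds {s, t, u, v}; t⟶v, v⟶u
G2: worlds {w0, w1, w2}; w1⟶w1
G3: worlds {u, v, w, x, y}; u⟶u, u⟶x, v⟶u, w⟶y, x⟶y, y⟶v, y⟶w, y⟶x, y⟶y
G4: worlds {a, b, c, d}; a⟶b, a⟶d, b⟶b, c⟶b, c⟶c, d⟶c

The schema corresponds to transitivity: ∀x ∀y ∀z (Rxy ∧ Ryz → Rxz).
G1: fails — Rtv and Rvu but not Rtu.
G2: condition met.
G3: fails — Rvu and Rux but not Rvx.
G4: fails — Rdc and Rcb but not Rdb.
Valid on: G2.

G2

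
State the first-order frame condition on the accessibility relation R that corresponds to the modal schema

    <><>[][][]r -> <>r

This is a Sahlqvist (Geach-type) schema ◇^2□^3r → □^0◇^1r.
First-order correspondent: forall x forall y (x R^2 y -> exists w (y R^3 w & xRw)).

forall x forall y (x R^2 y -> exists w (y R^3 w & xRw))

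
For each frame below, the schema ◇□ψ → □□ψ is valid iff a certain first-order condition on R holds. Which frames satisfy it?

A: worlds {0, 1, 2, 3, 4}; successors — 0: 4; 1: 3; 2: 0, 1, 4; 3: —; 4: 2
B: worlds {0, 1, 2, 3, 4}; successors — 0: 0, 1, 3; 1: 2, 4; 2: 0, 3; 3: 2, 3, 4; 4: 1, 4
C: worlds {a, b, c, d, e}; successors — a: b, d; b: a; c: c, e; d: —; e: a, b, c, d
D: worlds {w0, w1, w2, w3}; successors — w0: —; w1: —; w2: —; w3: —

Frame correspondent (Sahlqvist): ∀x ∀y ∀z ((xRy ∧ xR²z) → ∃w (yRw ∧ z = w)) — i.e. a generalized confluence (Geach) condition.
A: fails — 2R0, 2R²2 but no w with 0Rw and 2=w.
B: fails — 0R0, 0R²2 but no w with 0Rw and 2=w.
C: fails — aRd, aR²a but no w with dRw and a=w.
D: holds.
Valid on: D.

D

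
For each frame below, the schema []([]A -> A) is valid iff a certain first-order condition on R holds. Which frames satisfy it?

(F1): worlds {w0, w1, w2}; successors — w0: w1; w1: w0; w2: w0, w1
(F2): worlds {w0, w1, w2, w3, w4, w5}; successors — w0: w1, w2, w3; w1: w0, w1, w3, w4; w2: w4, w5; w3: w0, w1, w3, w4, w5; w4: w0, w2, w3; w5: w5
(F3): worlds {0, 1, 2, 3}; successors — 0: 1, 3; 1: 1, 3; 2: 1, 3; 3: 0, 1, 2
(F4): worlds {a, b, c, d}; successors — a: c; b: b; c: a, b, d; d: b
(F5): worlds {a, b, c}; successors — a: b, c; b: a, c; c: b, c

Frame correspondent (Sahlqvist): forall x forall y (Rxy -> Ryy) — i.e. shift-reflexivity.
(F1): fails — Rw0w1 but not Rw1w1.
(F2): fails — Rw1w0 but not Rw0w0.
(F3): fails — R32 but not R22.
(F4): fails — Rcd but not Rdd.
(F5): fails — Rab but not Rbb.

none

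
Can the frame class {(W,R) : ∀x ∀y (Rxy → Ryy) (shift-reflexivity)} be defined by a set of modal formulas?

This is a Sahlqvist condition; the T□ axiom □(□r → r) defines it.
Suppose □(□r→r) is valid. Take Rxy and set V(r)={w : Ryw}. Then at y, □r holds; since □(□r→r) at x, □r→r at y, so r at y, i.e. Ryy.

Yes — defined by □(□r → r)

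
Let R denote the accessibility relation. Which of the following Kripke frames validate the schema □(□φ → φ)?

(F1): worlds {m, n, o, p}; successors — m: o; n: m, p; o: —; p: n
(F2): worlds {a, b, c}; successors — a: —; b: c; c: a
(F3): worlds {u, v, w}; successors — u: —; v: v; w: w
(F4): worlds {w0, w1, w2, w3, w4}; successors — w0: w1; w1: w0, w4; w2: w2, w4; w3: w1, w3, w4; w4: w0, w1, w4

The schema corresponds to shift-reflexivity: ∀x ∀y (Rxy → Ryy).
(F1): fails — Rnm but not Rmm.
(F2): fails — Rca but not Raa.
(F3): ✓.
(F4): fails — Rw1w0 but not Rw0w0.

(F3)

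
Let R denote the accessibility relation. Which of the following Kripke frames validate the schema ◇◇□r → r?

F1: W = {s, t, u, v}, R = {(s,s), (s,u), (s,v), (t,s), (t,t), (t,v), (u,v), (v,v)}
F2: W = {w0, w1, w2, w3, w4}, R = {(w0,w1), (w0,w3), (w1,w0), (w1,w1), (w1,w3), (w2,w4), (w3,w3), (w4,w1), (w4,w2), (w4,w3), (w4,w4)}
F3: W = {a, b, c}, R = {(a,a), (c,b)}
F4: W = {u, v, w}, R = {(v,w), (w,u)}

Frame correspondent (Sahlqvist): ∀x ∀y (xR²y → ∃w (yRw ∧ x = w)) — i.e. a generalized confluence (Geach) condition.
F1: fails — sR²u but no w with uRw and s=w.
F2: fails — w0R²w0 but no w with w0Rw and w0=w.
F3: holds.
F4: fails — vR²u but no t with uRt and v=t.

F3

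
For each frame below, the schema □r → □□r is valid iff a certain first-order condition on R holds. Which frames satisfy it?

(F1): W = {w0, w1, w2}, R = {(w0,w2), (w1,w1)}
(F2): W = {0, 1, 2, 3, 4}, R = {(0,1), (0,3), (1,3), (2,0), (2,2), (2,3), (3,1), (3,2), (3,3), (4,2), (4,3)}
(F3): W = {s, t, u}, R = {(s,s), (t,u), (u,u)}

The schema corresponds to transitivity: ∀x ∀y ∀z (Rxy ∧ Ryz → Rxz).
(F1): ✓.
(F2): fails — R32 and R20 but not R30.
(F3): ✓.

(F1), (F3)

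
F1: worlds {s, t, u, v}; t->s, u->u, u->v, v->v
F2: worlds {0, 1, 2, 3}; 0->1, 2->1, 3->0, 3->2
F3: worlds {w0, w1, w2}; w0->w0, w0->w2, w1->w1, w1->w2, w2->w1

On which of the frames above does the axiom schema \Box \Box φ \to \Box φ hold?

F3

Frame correspondent (Sahlqvist): \forall x \forall y (Rxy \to \exists z (Rxz \wedge Rzy)) — i.e. density.
F1: fails — Rts but no z with Rtz and Rzs.
F2: fails — R01 but no z with R0z and Rz1.
F3: satisfies the condition.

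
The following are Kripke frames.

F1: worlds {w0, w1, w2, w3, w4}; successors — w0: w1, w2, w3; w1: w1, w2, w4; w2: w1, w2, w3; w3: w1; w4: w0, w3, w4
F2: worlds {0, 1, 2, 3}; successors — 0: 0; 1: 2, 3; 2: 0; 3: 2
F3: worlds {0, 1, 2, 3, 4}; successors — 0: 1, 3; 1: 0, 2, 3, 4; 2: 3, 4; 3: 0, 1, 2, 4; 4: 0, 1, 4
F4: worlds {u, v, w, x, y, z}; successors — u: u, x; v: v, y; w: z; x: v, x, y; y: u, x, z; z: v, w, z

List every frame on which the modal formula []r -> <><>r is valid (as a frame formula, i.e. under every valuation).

Frame correspondent (Sahlqvist): forall x exists w (xRw & x R^2 w) — i.e. a generalized confluence (Geach) condition.
F1: satisfies the condition.
F2: fails — at 3 but no w with 3Rw and 3R²w.
F3: satisfies the condition.
F4: satisfies the condition.
Valid on: F1, F3, F4.

F1, F3, F4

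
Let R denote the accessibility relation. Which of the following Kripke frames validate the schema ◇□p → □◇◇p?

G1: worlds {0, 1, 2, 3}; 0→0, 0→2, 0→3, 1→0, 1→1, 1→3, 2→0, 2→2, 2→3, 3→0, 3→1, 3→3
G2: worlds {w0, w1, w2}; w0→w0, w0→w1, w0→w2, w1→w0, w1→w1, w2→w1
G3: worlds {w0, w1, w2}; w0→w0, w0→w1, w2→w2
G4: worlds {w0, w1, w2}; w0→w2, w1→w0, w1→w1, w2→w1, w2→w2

The schema corresponds to a generalized confluence (Geach) condition: ∀x ∀y ∀z ((xRy ∧ xRz) → ∃w (yRw ∧ zR²w)).
G1: ✓.
G2: ✓.
G3: fails — w0Rw0, w0Rw1 but no w with w0Rw and w1R²w.
G4: ✓.
Valid on: G1, G2, G4.

G1, G2, G4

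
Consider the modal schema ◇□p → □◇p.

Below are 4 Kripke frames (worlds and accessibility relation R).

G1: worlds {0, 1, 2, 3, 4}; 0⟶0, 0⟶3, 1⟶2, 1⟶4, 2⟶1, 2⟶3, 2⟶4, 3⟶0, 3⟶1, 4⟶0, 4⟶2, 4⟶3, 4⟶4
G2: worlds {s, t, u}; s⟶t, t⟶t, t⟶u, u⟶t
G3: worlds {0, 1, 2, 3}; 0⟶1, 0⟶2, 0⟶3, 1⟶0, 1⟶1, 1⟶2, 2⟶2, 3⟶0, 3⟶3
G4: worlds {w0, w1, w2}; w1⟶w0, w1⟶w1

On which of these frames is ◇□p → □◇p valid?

G2

Frame correspondent (Sahlqvist): ∀x ∀y ∀z (Rxy ∧ Rxz → ∃w (Ryw ∧ Rzw)) — i.e. convergence.
G1: fails — R23 and R21 but 3 and 1 have no common successor.
G2: holds.
G3: fails — R02 and R03 but 2 and 3 have no common successor.
G4: fails — Rw1w1 and Rw1w0 but w1 and w0 have no common successor.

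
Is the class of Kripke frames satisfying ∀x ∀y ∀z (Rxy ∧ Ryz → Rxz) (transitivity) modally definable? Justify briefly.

Definable; □p → □□p defines it

The condition is transitivity. A defining modal formula is □p → □□p.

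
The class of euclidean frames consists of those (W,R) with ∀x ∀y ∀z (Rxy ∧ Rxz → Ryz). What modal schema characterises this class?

◇ψ → □◇ψ

The condition is the Euclidean property. The 5 schema ◇ψ → □◇ψ defines it.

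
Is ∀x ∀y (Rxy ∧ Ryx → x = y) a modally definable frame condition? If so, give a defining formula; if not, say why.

Not definable by any modal formula

Modal frame validity is preserved under surjective bounded morphisms.
The 8-cycle (worlds a,b,c,d,e,f,g,h with a→b→c→d→e→f→g→h→a) is antisymmetric. Sending even-indexed worlds to s and odd-indexed worlds to t is a surjective bounded morphism onto the two-world frame with s↔t, which is not antisymmetric.
So the class is not modally definable.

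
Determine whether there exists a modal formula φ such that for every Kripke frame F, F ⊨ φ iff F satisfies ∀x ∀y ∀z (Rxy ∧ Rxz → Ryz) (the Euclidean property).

The condition is the Euclidean property. A defining modal formula is ◇r → □◇r.
Suppose ◇r→□◇r is valid. Take Rxy, Rxz and set V(r)={y}. Then ◇r at x, so □◇r at x, so ◇r at z, so some w with Rzw has r; w=y, i.e. Rzy. By symmetry of the argument, Ryz.

Yes, by ◇r → □◇r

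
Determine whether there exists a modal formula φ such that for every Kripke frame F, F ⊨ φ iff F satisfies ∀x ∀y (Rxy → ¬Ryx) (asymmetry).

Not modally definable

Modal frame validity is preserved under surjective bounded morphisms.
The 4-cycle (worlds 0,1,2,3 with 0→1→2→3→0) is asymmetric. Mapping every world to a single reflexive point • is a surjective bounded morphism, and the reflexive point is not asymmetric (R•• but asymmetry requires ¬R••).
So no modal formula (or set of formulas) defines exactly the asymmetric frames.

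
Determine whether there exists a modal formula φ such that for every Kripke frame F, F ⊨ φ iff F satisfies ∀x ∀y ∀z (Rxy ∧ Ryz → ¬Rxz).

Modal frame validity is preserved under surjective bounded morphisms.
The 3-cycle (worlds w0,w1,w2 with w0→w1→w2→w0) is intransitive. Mapping every world to a single reflexive point • is a surjective bounded morphism; the reflexive point is not intransitive (R••∧R•• but R••).
So no modal formula (or set of formulas) defines exactly the intransitive frames.

Not definable by any modal formula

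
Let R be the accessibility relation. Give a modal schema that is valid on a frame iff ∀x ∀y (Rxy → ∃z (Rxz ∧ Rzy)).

□□s → □s

The condition is density. The C4 schema □□s → □s defines it.
Suppose □□s→□s is valid. Take Rxy and set V(s)={w : xR²w}. Then □□s at x, so □s at x, so s at y, i.e. ∃z(Rxz∧Rzy).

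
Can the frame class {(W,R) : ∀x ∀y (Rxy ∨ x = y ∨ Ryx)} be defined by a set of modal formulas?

If a class were modally definable it would be closed under disjoint unions (Goldblatt–Thomason).
Take 2 disjoint single-world reflexive frames: each is trivially connected, but their disjoint union has 2 worlds with no edge between distinct components, so it is not connected.
So no modal formula (or set of formulas) defines exactly the connected frames.

No — not modally definable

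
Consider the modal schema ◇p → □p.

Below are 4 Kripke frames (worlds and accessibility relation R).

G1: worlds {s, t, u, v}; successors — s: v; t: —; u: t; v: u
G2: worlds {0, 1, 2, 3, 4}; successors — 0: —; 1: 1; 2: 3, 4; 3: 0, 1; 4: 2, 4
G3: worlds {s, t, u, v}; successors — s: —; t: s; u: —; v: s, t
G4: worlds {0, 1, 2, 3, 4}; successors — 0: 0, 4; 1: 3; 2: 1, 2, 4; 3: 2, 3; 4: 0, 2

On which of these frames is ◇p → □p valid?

G1

The schema corresponds to partial functionality: ∀x ∀y ∀z (Rxy ∧ Rxz → y = z).
G1: holds.
G2: fails — 2 sees both 3 and 4.
G3: fails — v sees both s and t.
G4: fails — 0 sees both 0 and 4.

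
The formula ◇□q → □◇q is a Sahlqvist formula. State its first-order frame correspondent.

Convergence

Suppose ◇□q→□◇q is valid. Take Rxy, Rxz and set V(q)={w : Ryw}. Then □q at y so ◇□q at x, so □◇q at x, so ◇q at z, giving w with Rzw and Ryw.
The converse is a direct semantic check.
So the correspondent is convergence.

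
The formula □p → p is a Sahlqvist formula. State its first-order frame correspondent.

reflexivity

Suppose □p→p is valid. At any x set V(p)={w : Rxw}. Then □p holds at x, so p holds at x, i.e. Rxx.
Conversely, any frame satisfying ∀x Rxx validates the schema.
Frame condition: ∀x Rxx.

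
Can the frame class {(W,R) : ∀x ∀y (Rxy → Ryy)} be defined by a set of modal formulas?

Definable; □(□r → r) defines it

Yes: it is shift-reflexivity, defined by the T□ schema □(□r → r).
Suppose □(□r→r) is valid. Take Rxy and set V(r)={w : Ryw}. Then at y, □r holds; since □(□r→r) at x, □r→r at y, so r at y, i.e. Ryy.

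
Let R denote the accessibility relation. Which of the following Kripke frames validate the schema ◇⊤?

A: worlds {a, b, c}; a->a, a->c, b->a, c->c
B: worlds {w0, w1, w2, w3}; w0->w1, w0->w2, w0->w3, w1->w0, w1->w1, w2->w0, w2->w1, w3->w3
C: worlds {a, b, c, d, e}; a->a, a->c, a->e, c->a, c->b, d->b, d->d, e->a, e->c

Frame correspondent (Sahlqvist): ∀x ∃y Rxy — i.e. seriality.
A: ✓.
B: ✓.
C: fails — world b has no successor.
Valid on: A, B.

A, B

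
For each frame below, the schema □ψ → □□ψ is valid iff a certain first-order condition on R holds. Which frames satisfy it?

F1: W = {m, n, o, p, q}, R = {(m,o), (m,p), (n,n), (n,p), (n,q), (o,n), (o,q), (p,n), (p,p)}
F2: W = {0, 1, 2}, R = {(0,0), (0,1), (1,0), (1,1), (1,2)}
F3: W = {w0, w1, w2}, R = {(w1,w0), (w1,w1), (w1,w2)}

This is the axiom for transitivity; its first-order frame correspondent is ∀x ∀y ∀z (Rxy ∧ Ryz → Rxz).
F1: fails — Ron and Rnp but not Rop.
F2: fails — R01 and R12 but not R02.
F3: ✓.
Valid on: F3.

F3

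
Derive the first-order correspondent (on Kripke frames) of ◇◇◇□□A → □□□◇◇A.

∀x ∀y ∀z ((xR³y ∧ xR³z) → ∃w (yR²w ∧ zR²w))

This is a Sahlqvist (Geach-type) schema ◇^3□^2A → □^3◇^2A.
First-order correspondent: ∀x ∀y ∀z ((xR³y ∧ xR³z) → ∃w (yR²w ∧ zR²w)).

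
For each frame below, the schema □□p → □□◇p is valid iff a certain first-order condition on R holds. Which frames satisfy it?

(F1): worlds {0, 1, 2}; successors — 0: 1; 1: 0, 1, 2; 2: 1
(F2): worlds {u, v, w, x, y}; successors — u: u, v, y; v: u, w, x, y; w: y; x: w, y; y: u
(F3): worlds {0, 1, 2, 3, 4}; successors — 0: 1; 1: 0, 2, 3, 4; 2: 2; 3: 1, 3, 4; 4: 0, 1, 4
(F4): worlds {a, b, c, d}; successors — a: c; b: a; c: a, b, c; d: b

(F1), (F2)

The schema corresponds to a generalized confluence (Geach) condition: ∀x ∀z (xR²z → ∃w (xR²w ∧ zRw)).
(F1): ✓.
(F2): ✓.
(F3): fails — 0R²0 but no w with 0R²w and 0Rw.
(F4): fails — dR²a but no w with dR²w and aRw.
Valid on: (F1), (F2).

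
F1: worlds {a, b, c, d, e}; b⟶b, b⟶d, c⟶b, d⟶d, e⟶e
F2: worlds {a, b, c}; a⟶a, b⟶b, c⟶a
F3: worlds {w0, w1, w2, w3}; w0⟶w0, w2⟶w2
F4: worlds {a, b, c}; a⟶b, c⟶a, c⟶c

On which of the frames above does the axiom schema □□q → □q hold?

Frame correspondent (Sahlqvist): ∀x ∀y (Rxy → ∃z (Rxz ∧ Rzy)) — i.e. density.
F1: condition met.
F2: condition met.
F3: condition met.
F4: fails — Rab but no z with Raz and Rzb.
Valid on: F1, F2, F3.

F1, F2, F3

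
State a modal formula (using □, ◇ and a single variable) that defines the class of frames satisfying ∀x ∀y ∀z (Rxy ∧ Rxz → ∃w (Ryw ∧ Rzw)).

◇□q → □◇q

This is convergence; the standard corresponding axiom is .2: ◇□q → □◇q.
Suppose ◇□q→□◇q is valid. Take Rxy, Rxz and set V(q)={w : Ryw}. Then □q at y so ◇□q at x, so □◇q at x, so ◇q at z, giving w with Rzw and Ryw.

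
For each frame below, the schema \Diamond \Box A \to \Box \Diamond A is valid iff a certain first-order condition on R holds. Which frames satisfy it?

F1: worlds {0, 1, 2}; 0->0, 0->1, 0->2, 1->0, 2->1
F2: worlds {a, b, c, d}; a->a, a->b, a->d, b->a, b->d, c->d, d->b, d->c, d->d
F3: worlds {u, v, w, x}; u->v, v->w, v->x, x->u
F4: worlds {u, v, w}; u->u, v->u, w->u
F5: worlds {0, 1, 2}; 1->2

F2, F4

The schema corresponds to convergence: \forall x \forall y \forall z (Rxy \wedge Rxz \to \exists w (Ryw \wedge Rzw)).
F1: fails — R02 and R01 but 2 and 1 have no common successor.
F2: ✓.
F3: fails — Rvx and Rvw but x and w have no common successor.
F4: ✓.
F5: fails — R12 and R12 but 2 and 2 have no common successor.
Valid on: F2, F4.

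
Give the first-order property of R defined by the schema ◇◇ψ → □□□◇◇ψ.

This is a Sahlqvist (Geach-type) schema ◇^2□^0ψ → □^3◇^2ψ.
First-order correspondent: ∀x ∀y ∀z ((xR²y ∧ xR³z) → ∃w (y = w ∧ zR²w)).

∀x ∀y ∀z ((xR²y ∧ xR³z) → ∃w (y = w ∧ zR²w))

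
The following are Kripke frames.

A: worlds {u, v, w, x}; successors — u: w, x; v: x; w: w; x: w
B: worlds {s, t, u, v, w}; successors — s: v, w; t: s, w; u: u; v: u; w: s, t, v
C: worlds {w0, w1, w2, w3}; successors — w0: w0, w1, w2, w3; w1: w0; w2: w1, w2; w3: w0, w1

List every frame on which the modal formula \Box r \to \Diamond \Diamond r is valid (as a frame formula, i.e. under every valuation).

Frame correspondent (Sahlqvist): \forall x \exists w (xRw \wedge x R^2 w) — i.e. a generalized confluence (Geach) condition.
A: fails — at v but no t with vRt and vR²t.
B: holds.
C: holds.
Valid on: B, C.

B, C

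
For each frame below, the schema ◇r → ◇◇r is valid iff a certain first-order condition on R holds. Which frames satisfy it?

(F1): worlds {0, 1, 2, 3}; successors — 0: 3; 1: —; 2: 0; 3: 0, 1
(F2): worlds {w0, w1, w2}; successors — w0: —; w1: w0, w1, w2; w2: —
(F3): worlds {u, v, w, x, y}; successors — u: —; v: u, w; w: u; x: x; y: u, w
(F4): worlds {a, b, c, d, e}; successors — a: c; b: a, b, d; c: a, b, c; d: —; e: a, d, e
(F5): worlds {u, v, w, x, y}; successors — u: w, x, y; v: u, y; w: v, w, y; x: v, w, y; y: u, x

The schema corresponds to a generalized confluence (Geach) condition: ∀x ∀y (xRy → ∃w (y = w ∧ xR²w)).
(F1): fails — 0R3 but no w with 3=w and 0R²w.
(F2): condition met.
(F3): fails — vRw but no t with w=t and vR²t.
(F4): condition met.
(F5): fails — yRu but no t with u=t and yR²t.
Valid on: (F2), (F4).

(F2), (F4)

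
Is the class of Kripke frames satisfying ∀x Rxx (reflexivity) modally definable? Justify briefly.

Yes: it is reflexivity, defined by the T schema □p → p.

Definable; □p → p defines it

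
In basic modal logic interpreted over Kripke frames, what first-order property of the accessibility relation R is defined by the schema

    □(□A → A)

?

shift-reflexivity: ∀x ∀y (Rxy → Ryy)

This schema is the T□ axiom.
Its frame correspondent is shift-reflexivity — ∀x ∀y (Rxy → Ryy).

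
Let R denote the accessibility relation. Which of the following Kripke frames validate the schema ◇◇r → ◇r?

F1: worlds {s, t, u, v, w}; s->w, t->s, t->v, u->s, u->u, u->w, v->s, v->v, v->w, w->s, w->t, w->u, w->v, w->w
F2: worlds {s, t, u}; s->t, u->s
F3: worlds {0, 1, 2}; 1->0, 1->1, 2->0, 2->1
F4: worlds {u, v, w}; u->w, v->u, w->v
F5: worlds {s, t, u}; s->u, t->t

F3, F5

This is the axiom for transitivity; its first-order frame correspondent is ∀x ∀y ∀z (Rxy ∧ Ryz → Rxz).
F1: fails — Rtv and Rvw but not Rtw.
F2: fails — Rus and Rst but not Rut.
F3: satisfies the condition.
F4: fails — Rvu and Ruw but not Rvw.
F5: satisfies the condition.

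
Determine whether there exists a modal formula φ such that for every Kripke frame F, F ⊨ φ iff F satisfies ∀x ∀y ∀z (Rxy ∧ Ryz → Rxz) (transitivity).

Yes: it is transitivity, defined by the 4 schema □p → □□p.
Suppose □p→□□p is valid. Take Rxy, Ryz and set V(p)={w : Rxw}. Then □p at x, so □□p at x, so □p at y, so p at z, i.e. Rxz.

Definable; □p → □□p defines it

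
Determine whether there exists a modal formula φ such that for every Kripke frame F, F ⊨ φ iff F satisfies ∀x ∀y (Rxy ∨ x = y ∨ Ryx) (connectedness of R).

Any modally definable frame class is closed under disjoint unions.
Take 4 disjoint single-world reflexive frames: each is trivially connected, but their disjoint union has 4 worlds with no edge between distinct components, so it is not connected.
So no modal formula (or set of formulas) defines exactly the connected frames.

No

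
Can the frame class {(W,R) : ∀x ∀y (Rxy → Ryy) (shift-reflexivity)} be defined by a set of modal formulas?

Yes — defined by □(□r → r)

This is a Sahlqvist condition; the T□ axiom □(□r → r) defines it.
Suppose □(□r→r) is valid. Take Rxy and set V(r)={w : Ryw}. Then at y, □r holds; since □(□r→r) at x, □r→r at y, so r at y, i.e. Ryy.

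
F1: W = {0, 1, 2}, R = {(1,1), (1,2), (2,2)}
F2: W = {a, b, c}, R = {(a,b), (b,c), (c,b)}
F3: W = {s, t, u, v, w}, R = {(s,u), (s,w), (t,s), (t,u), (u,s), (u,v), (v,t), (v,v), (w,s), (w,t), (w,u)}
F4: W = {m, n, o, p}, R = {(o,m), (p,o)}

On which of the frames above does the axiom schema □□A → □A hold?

The schema corresponds to density: ∀x ∀y (Rxy → ∃z (Rxz ∧ Rzy)).
F1: ✓.
F2: fails — Rab but no z with Raz and Rzb.
F3: fails — Rwt but no z with Rwz and Rzt.
F4: fails — Rom but no z with Roz and Rzm.

F1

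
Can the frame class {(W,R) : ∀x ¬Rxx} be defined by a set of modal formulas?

Any modally definable frame class is closed under surjective bounded morphisms.
The 2-cycle (worlds a,b with a→b→a) is irreflexive, and the map sending every world to a single reflexive point • is a surjective bounded morphism (forth: every edge maps to (•,•); back: every world has a successor). So any modal formula valid on the 2-cycle is also valid on the reflexive point, which is not irreflexive.
So the class is not modally definable.

No — not modally definable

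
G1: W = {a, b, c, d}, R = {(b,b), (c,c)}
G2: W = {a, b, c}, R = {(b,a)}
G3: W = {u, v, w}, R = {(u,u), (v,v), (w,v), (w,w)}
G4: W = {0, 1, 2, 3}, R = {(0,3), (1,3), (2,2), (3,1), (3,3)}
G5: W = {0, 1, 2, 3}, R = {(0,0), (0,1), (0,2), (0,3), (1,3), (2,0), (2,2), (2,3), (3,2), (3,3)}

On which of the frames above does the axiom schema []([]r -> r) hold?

G1, G3

This is the axiom for shift-reflexivity; its first-order frame correspondent is forall x forall y (Rxy -> Ryy).
G1: condition met.
G2: fails — Rba but not Raa.
G3: condition met.
G4: fails — R31 but not R11.
G5: fails — R01 but not R11.
Valid on: G1, G3.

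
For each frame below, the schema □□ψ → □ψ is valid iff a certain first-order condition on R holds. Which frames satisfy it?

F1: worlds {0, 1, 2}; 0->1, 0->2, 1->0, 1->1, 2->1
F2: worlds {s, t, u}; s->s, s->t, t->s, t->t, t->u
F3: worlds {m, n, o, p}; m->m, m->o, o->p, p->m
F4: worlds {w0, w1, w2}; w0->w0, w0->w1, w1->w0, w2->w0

F2, F4

This is the axiom for density; its first-order frame correspondent is ∀x ∀y (Rxy → ∃z (Rxz ∧ Rzy)).
F1: fails — R02 but no z with R0z and Rz2.
F2: holds.
F3: fails — Rop but no z with Roz and Rzp.
F4: holds.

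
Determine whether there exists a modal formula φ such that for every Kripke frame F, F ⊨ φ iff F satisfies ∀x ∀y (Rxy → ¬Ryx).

Modal frame validity is preserved under surjective bounded morphisms.
The 5-cycle (worlds w0,w1,w2,w3,w4 with w0→w1→w2→w3→w4→w0) is asymmetric. Mapping every world to a single reflexive point • is a surjective bounded morphism, and the reflexive point is not asymmetric (R•• but asymmetry requires ¬R••).
So no modal formula (or set of formulas) defines exactly the asymmetric frames.

Not definable by any modal formula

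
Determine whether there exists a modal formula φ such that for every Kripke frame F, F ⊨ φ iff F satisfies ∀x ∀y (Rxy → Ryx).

The condition is symmetry. A defining modal formula is q → □◇q.
Suppose q→□◇q is valid. Take Rxy and set V(q)={x}. Then q at x, so □◇q at x, so ◇q at y, so some z with Ryz has q; z=x, i.e. Ryx.

Definable; q → □◇q defines it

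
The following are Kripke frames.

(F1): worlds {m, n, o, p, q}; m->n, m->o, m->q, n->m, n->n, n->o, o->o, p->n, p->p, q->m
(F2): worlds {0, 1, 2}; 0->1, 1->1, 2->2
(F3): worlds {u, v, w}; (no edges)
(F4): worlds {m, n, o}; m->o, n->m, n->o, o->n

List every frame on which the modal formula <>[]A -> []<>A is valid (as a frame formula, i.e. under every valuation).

(F2), (F3)

Frame correspondent (Sahlqvist): forall x forall y forall z (Rxy & Rxz -> exists w (Ryw & Rzw)) — i.e. convergence.
(F1): fails — Rmo and Rmq but o and q have no common successor.
(F2): condition met.
(F3): condition met.
(F4): fails — Rno and Rnm but o and m have no common successor.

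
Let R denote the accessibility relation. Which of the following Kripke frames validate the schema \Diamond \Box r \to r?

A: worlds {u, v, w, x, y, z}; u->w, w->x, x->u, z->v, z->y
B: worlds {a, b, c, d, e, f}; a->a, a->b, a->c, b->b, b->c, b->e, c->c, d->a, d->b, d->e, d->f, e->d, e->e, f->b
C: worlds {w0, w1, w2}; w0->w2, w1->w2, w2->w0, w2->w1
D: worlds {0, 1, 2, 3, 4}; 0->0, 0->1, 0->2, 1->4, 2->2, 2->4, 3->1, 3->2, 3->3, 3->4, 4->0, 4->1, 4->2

C

Frame correspondent (Sahlqvist): \forall x \forall y (xRy \to \exists w (yRw \wedge x = w)) — i.e. a generalized confluence (Geach) condition.
A: fails — uRw but no t with wRt and u=t.
B: fails — aRb but no w with bRw and a=w.
C: satisfies the condition.
D: fails — 0R1 but no w with 1Rw and 0=w.
Valid on: C.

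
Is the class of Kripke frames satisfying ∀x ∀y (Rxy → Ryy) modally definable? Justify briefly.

Definable; □(□r → r) defines it

Yes: it is shift-reflexivity, defined by the T□ schema □(□r → r).
Suppose □(□r→r) is valid. Take Rxy and set V(r)={w : Ryw}. Then at y, □r holds; since □(□r→r) at x, □r→r at y, so r at y, i.e. Ryy.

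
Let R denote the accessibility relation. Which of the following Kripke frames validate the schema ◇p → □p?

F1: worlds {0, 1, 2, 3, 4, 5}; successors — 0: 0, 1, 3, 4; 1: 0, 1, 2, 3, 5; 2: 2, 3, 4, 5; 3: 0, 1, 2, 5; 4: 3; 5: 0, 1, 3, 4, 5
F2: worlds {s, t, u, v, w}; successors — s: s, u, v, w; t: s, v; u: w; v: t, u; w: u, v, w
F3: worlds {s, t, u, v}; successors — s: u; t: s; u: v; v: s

The schema corresponds to partial functionality: ∀x ∀y ∀z (Rxy ∧ Rxz → y = z).
F1: fails — 0 sees both 0 and 1.
F2: fails — s sees both s and u.
F3: ✓.
Valid on: F3.

F3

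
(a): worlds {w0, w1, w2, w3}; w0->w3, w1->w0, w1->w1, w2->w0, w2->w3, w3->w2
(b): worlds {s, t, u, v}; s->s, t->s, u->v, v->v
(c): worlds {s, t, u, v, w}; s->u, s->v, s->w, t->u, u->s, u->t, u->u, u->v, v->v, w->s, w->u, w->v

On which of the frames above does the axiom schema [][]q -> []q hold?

This is the axiom for density; its first-order frame correspondent is forall x forall y (Rxy -> exists z (Rxz & Rzy)).
(a): fails — Rw3w2 but no z with Rw3z and Rzw2.
(b): condition met.
(c): fails — Rsw but no z with Rsz and Rzw.
Valid on: (b).

(b)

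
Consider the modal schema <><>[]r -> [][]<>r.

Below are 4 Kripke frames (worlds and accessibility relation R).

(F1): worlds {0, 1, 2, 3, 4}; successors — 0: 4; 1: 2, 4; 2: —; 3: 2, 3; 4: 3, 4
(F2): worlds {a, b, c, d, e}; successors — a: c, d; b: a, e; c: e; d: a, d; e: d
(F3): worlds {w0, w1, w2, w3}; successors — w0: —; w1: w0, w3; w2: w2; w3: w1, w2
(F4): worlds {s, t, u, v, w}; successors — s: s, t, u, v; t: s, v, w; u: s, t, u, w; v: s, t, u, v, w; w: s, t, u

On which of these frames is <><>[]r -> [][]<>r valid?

(F4)

This is the axiom for a generalized confluence (Geach) condition; its first-order frame correspondent is forall x forall y forall z ((x R^2 y & x R^2 z) -> exists w (yRw & zRw)).
(F1): fails — 3R²2, 3R²2 but no w with 2Rw and 2Rw.
(F2): fails — bR²c, bR²d but no w with cRw and dRw.
(F3): fails — w1R²w1, w1R²w2 but no w with w1Rw and w2Rw.
(F4): ✓.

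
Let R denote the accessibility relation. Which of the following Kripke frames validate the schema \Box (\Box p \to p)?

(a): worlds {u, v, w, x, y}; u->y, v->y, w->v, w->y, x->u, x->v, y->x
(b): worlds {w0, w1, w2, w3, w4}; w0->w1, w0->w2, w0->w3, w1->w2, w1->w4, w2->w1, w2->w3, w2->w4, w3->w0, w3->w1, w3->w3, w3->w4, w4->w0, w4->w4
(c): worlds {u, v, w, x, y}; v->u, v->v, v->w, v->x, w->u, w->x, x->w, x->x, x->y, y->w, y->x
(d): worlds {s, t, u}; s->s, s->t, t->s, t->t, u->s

Frame correspondent (Sahlqvist): \forall x \forall y (Rxy \to Ryy) — i.e. shift-reflexivity.
(a): fails — Ryx but not Rxx.
(b): fails — Rw1w2 but not Rw2w2.
(c): fails — Rxw but not Rww.
(d): condition met.

(d)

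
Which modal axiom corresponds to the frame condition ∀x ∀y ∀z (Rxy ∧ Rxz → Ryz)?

A defining formula is ◇s → □◇s (the 5 axiom).

◇s → □◇s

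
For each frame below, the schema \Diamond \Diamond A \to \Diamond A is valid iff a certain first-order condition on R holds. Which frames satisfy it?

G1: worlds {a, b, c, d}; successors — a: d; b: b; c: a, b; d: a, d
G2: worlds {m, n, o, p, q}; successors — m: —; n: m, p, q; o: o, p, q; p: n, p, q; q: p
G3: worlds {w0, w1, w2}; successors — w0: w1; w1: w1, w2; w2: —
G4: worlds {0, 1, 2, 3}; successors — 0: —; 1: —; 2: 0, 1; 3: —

The schema corresponds to transitivity: \forall x \forall y \forall z (Rxy \wedge Ryz \to Rxz).
G1: fails — Rca and Rad but not Rcd.
G2: fails — Rop and Rpn but not Ron.
G3: fails — Rw0w1 and Rw1w2 but not Rw0w2.
G4: ✓.
Valid on: G4.

G4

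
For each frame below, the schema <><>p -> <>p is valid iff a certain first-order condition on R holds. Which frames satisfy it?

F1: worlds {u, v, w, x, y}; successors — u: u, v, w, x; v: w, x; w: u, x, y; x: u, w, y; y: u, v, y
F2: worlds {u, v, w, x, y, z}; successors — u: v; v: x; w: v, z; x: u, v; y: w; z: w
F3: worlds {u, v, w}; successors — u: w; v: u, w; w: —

F3

The schema corresponds to transitivity: forall x forall y forall z (Rxy & Ryz -> Rxz).
F1: fails — Rxw and Rwx but not Rxx.
F2: fails — Ruv and Rvx but not Rux.
F3: holds.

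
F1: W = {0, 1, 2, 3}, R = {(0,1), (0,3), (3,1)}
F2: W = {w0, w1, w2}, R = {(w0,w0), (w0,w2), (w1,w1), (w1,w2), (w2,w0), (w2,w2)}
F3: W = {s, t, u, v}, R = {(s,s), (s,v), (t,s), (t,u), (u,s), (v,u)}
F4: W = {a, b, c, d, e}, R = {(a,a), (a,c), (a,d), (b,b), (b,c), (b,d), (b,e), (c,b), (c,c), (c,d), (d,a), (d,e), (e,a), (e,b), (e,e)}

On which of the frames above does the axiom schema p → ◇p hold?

This is the axiom for reflexivity; its first-order frame correspondent is ∀x Rxx.
F1: fails — world 0 does not see itself.
F2: condition met.
F3: fails — world t does not see itself.
F4: fails — world d does not see itself.
Valid on: F2.

F2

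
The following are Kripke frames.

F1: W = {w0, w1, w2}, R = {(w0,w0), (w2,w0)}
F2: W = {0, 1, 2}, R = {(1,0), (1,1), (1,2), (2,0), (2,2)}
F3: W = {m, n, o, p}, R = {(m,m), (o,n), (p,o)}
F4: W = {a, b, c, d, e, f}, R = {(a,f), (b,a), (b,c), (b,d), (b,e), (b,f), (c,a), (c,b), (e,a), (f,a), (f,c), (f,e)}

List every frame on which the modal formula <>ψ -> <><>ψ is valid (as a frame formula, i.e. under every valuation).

F1, F2

The schema corresponds to a generalized confluence (Geach) condition: forall x forall y (xRy -> exists w (y = w & x R^2 w)).
F1: condition met.
F2: condition met.
F3: fails — oRn but no w with n=w and oR²w.
F4: fails — aRf but no w with f=w and aR²w.
Valid on: F1, F2.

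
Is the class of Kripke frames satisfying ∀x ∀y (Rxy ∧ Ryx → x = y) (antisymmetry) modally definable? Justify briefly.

If a class were modally definable it would be closed under surjective bounded morphisms (Goldblatt–Thomason).
The 4-cycle (worlds s,t,u,v with s→t→u→v→s) is antisymmetric. Sending even-indexed worlds to a and odd-indexed worlds to b is a surjective bounded morphism onto the two-world frame with a↔b, which is not antisymmetric.
Hence antisymmetry is not modally definable.

Not modally definable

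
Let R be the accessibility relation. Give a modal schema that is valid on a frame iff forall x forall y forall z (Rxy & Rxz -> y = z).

The condition is partial functionality. The CD schema ◇r → □r defines it.
Suppose ◇r→□r is valid. Take Rxy, Rxz and set V(r)={y}. Then ◇r at x, so □r at x, so r at z, i.e. z=y.

◇r → □r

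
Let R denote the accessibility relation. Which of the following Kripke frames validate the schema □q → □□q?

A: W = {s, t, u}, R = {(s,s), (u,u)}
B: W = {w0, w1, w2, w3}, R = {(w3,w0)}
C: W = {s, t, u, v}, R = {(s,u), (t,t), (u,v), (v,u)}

Frame correspondent (Sahlqvist): ∀x ∀y ∀z (Rxy ∧ Ryz → Rxz) — i.e. transitivity.
A: holds.
B: holds.
C: fails — Rsu and Ruv but not Rsv.
Valid on: A, B.

A, B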